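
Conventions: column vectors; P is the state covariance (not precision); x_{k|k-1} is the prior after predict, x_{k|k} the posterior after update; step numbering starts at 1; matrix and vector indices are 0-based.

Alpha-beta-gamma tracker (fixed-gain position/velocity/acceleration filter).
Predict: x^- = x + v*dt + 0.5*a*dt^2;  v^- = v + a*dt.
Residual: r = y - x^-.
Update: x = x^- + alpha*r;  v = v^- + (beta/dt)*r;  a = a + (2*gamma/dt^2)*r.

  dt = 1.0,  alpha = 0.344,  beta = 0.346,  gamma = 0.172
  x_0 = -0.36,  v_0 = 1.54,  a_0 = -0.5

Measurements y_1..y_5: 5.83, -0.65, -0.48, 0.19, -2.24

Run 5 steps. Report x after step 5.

step 1: x_pred=0.9300  r=4.9000  x^+=2.6156  v^+=2.7354  a^+=1.1856
step 2: x_pred=5.9438  r=-6.5938  x^+=3.6755  v^+=1.6395  a^+=-1.0827
step 3: x_pred=4.7737  r=-5.2537  x^+=2.9665  v^+=-1.2609  a^+=-2.8900
step 4: x_pred=0.2606  r=-0.0706  x^+=0.2363  v^+=-4.1753  a^+=-2.9142
step 5: x_pred=-5.3961  r=3.1561  x^+=-4.3104  v^+=-5.9975  a^+=-1.8285

x_post = -4.3104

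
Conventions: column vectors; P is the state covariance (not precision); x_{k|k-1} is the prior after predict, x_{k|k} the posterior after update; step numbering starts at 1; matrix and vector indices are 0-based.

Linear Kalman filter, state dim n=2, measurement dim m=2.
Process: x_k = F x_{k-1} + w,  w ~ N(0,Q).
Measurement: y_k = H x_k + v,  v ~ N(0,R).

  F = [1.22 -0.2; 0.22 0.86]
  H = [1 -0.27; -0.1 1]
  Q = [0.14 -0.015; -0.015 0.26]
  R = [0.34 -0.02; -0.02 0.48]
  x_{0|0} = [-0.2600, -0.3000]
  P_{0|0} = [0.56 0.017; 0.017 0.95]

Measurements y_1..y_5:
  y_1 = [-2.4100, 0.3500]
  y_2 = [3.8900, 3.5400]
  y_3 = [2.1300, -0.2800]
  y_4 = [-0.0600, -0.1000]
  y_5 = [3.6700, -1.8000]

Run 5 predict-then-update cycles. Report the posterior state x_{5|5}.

x_post = [2.4645, -0.4264]

step 1: x^-=[-0.2572, -0.3152]  P^-=[1.0032 -0.0110; -0.0110 0.9962]  S=[1.4218 -0.4006; -0.4006 1.4884]  K=[0.7430 0.1252; -0.0088 0.6677]  nu=[-2.2379, 0.6395]  x^+=[-1.8398, 0.1315]  P^+=[0.2696 0.0722; 0.0722 0.3279]
step 2: x^-=[-2.2709, -0.2917]  P^-=[0.5192 0.0735; 0.0735 0.5429]  S=[0.8590 -0.1430; -0.1430 1.0133]  K=[0.5989 0.1058; 0.0030 0.5289]  nu=[6.0821, 3.6046]  x^+=[1.7529, 1.6329]  P^+=[0.2179 0.0606; 0.0606 0.2599]
step 3: x^-=[1.8119, 1.7899]  P^-=[0.4451 0.0597; 0.0597 0.4857]  S=[0.7882 -0.1343; -0.1343 0.9582]  K=[0.5603 0.0944; -0.0054 0.4999]  nu=[0.8014, -1.8887]  x^+=[2.0826, 0.8414]  P^+=[0.2033 0.0544; 0.0544 0.2455]
step 4: x^-=[2.3725, 1.1818]  P^-=[0.4259 0.0521; 0.0521 0.4720]  S=[0.7722 -0.1366; -0.1366 0.9458]  K=[0.5491 0.0893; -0.0106 0.4920]  nu=[-2.1134, -1.0445]  x^+=[1.1187, 0.6903]  P^+=[0.1989 0.0518; 0.0518 0.2415]
step 5: x^-=[1.2268, 0.8398]  P^-=[0.4204 0.0489; 0.0489 0.4679]  S=[0.7681 -0.1382; -0.1382 0.9423]  K=[0.5458 0.0873; -0.0128 0.4895]  nu=[2.6700, -2.5171]  x^+=[2.4645, -0.4264]  P^+=[0.1975 0.0507; 0.0507 0.2403]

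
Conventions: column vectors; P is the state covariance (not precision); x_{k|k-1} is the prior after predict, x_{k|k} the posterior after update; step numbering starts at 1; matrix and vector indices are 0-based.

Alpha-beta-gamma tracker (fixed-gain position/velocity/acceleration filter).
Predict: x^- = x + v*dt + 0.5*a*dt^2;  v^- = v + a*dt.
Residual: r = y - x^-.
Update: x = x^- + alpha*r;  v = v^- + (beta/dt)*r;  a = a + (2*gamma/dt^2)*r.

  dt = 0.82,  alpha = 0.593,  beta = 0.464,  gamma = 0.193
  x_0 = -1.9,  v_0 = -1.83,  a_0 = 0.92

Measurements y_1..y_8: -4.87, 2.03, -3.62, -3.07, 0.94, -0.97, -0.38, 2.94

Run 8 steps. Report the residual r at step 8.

resid = 4.9157

step 1: x_pred=-3.0913  r=-1.7787  x^+=-4.1461  v^+=-2.0821  a^+=-0.1011
step 2: x_pred=-5.8874  r=7.9174  x^+=-1.1924  v^+=2.3151  a^+=4.4440
step 3: x_pred=2.2001  r=-5.8201  x^+=-1.2512  v^+=2.6658  a^+=1.1029
step 4: x_pred=1.3056  r=-4.3756  x^+=-1.2892  v^+=1.0943  a^+=-1.4090
step 5: x_pred=-0.8655  r=1.8055  x^+=0.2052  v^+=0.9606  a^+=-0.3725
step 6: x_pred=0.8676  r=-1.8376  x^+=-0.2221  v^+=-0.3846  a^+=-1.4274
step 7: x_pred=-1.0174  r=0.6374  x^+=-0.6394  v^+=-1.1944  a^+=-1.0615
step 8: x_pred=-1.9757  r=4.9157  x^+=0.9393  v^+=0.7167  a^+=1.7604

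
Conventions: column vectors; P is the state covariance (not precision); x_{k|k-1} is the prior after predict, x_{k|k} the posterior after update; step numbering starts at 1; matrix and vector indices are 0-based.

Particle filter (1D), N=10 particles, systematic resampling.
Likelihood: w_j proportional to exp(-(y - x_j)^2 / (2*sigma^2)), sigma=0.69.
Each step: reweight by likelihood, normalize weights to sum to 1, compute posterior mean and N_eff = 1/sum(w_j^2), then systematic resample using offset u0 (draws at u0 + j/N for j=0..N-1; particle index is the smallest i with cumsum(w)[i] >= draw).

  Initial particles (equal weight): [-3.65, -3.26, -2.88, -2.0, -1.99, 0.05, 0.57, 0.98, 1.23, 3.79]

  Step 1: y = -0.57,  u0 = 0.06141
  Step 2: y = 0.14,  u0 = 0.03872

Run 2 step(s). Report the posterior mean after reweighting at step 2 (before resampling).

post_mean = 0.2283

step 1: w=[0.0000, 0.0004, 0.0029, 0.0914, 0.0941, 0.5225, 0.1998, 0.0628, 0.0260, 0.0000]  mean=-0.1462  Neff=2.9867  idx=[3, 4, 5, 5, 5, 5, 5, 6, 6, 7]
step 2: w=[0.0011, 0.0012, 0.1397, 0.1397, 0.1397, 0.1397, 0.1397, 0.1160, 0.1160, 0.0671]  mean=0.2283  Neff=7.7518  idx=[2, 2, 3, 4, 5, 5, 6, 7, 8, 9]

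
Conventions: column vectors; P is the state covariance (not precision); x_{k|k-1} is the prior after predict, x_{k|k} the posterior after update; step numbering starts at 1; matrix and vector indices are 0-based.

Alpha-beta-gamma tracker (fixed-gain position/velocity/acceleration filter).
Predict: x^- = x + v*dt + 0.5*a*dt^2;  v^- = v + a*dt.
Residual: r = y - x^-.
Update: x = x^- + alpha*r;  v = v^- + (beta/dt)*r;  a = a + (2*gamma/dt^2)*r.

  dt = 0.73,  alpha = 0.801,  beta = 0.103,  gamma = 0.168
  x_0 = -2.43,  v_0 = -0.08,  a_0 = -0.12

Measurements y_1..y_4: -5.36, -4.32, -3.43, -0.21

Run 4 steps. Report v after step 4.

v_post = -0.9002

step 1: x_pred=-2.5204  r=-2.8396  x^+=-4.7949  v^+=-0.5683  a^+=-1.9104
step 2: x_pred=-5.7188  r=1.3988  x^+=-4.5984  v^+=-1.7655  a^+=-1.0285
step 3: x_pred=-6.1612  r=2.7312  x^+=-3.9735  v^+=-2.1309  a^+=0.6936
step 4: x_pred=-5.3443  r=5.1343  x^+=-1.2317  v^+=-0.9002  a^+=3.9308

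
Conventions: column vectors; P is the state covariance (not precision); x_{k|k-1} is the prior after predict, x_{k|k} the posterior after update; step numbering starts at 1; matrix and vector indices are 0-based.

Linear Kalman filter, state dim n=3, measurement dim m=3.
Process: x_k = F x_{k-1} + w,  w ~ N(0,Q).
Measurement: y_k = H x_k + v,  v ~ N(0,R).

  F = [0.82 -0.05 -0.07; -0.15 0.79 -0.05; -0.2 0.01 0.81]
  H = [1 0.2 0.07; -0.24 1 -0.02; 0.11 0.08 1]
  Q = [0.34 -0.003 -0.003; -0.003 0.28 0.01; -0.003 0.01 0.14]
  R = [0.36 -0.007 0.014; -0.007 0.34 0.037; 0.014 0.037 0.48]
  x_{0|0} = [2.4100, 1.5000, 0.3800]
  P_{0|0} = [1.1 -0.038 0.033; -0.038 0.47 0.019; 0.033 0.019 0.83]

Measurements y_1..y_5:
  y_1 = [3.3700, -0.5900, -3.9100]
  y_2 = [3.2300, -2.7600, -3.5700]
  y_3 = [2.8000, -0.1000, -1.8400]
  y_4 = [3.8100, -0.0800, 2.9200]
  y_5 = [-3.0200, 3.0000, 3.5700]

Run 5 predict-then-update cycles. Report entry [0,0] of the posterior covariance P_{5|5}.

step 1: x^-=[1.8746, 0.8045, -0.1592]  P^-=[1.0843 -0.1809 -0.2098; -0.1809 0.6082 0.0276; -0.2098 0.0276 0.7184]  S=[1.3712 -0.3093 -0.0309; -0.3093 1.0946 0.1046; -0.0309 0.1046 1.1705]  K=[0.7088 -0.1938 -0.0537; 0.0986 0.6231 -0.0049; -0.1053 -0.0286 0.5957]  nu=[1.3456, -0.9478, -4.0214]  x^+=[3.2278, 0.3665, -2.6694]  P^+=[0.2615 -0.0111 -0.0509; -0.0111 0.2084 0.0066; -0.0509 0.0066 0.2885]
step 2: x^-=[2.8154, -0.0612, -2.8041]  P^-=[0.5246 -0.0485 -0.0973; -0.0485 0.4180 0.0195; -0.0973 0.0195 0.3564]  S=[0.8706 -0.0911 0.0043; -0.0911 0.8099 0.0881; 0.0043 0.0881 0.8263]  K=[0.5687 -0.1446 -0.0402; 0.0985 0.5412 -0.0006; -0.0819 -0.0110 0.4219]  nu=[0.6232, -2.0792, -1.0707]  x^+=[3.5134, -1.1243, -3.2840]  P^+=[0.2090 -0.0052 -0.0393; -0.0052 0.1822 0.0071; -0.0393 0.0071 0.2047]
step 3: x^-=[3.1671, -1.2510, -3.3739]  P^-=[0.4870 -0.0378 -0.0760; -0.0378 0.3990 0.0192; -0.0760 0.0192 0.2955]  S=[0.8391 -0.0764 0.0182; -0.0764 0.7838 0.0843; 0.0182 0.0843 0.7697]  K=[0.5530 -0.1382 -0.0310; 0.0999 0.5298 0.0006; -0.0702 -0.0072 0.3776]  nu=[0.1193, 1.8436, 1.2856]  x^+=[2.9385, -0.2615, -2.9102]  P^+=[0.2028 -0.0040 -0.0342; -0.0040 0.1786 0.0074; -0.0342 0.0074 0.1831]
step 4: x^-=[2.6264, -0.5019, -2.9476]  P^-=[0.4820 -0.0363 -0.0703; -0.0363 0.3964 0.0193; -0.0703 0.0193 0.2795]  S=[0.8354 -0.0745 0.0223; -0.0745 0.7802 0.0834; 0.0223 0.0834 0.7549]  K=[0.5509 -0.1374 -0.0279; 0.1001 0.5281 0.0010; -0.0664 -0.0061 0.3647]  nu=[1.4903, 0.9933, 5.6189]  x^+=[3.1542, 0.1773, -1.0034]  P^+=[0.2019 -0.0038 -0.0327; -0.0038 0.1781 0.0076; -0.0327 0.0076 0.1769]
step 5: x^-=[2.6478, -0.2829, -1.4418]  P^-=[0.4812 -0.0362 -0.0688; -0.0362 0.3960 0.0194; -0.0688 0.0194 0.2749]  S=[0.8349 -0.0743 0.0235; -0.0743 0.7797 0.0832; 0.0235 0.0832 0.7506]  K=[0.5505 -0.1374 -0.0270; 0.1001 0.5279 0.0011; -0.0654 -0.0058 0.3609]  nu=[-5.5103, 3.8895, 4.7432]  x^+=[-1.0480, 1.2238, 0.6078]  P^+=[0.2018 -0.0038 -0.0322; -0.0038 0.1781 0.0076; -0.0322 0.0076 0.1750]

P_post[0,0] = 0.2018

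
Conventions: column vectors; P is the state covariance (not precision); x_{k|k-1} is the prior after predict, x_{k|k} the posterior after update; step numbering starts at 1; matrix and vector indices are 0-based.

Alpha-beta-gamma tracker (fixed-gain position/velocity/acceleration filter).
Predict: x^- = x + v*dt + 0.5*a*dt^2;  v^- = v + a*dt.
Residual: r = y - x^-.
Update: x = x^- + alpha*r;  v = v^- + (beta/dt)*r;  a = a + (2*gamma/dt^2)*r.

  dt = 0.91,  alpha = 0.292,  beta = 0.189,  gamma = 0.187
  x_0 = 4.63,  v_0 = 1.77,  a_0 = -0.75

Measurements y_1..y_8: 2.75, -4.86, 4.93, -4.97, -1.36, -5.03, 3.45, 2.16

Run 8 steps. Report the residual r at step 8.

step 1: x_pred=5.9302  r=-3.1802  x^+=5.0016  v^+=0.4270  a^+=-2.1863
step 2: x_pred=4.4849  r=-9.3449  x^+=1.7562  v^+=-3.5034  a^+=-6.4068
step 3: x_pred=-4.0846  r=9.0146  x^+=-1.4523  v^+=-7.4613  a^+=-2.3355
step 4: x_pred=-9.2091  r=4.2391  x^+=-7.9713  v^+=-8.7061  a^+=-0.4209
step 5: x_pred=-16.0681  r=14.7081  x^+=-11.7733  v^+=-6.0344  a^+=6.2218
step 6: x_pred=-14.6885  r=9.6585  x^+=-11.8682  v^+=1.6334  a^+=10.5839
step 7: x_pred=-5.9995  r=9.4495  x^+=-3.2403  v^+=13.2274  a^+=14.8517
step 8: x_pred=14.9460  r=-12.7860  x^+=11.2125  v^+=24.0869  a^+=9.0770

resid = -12.7860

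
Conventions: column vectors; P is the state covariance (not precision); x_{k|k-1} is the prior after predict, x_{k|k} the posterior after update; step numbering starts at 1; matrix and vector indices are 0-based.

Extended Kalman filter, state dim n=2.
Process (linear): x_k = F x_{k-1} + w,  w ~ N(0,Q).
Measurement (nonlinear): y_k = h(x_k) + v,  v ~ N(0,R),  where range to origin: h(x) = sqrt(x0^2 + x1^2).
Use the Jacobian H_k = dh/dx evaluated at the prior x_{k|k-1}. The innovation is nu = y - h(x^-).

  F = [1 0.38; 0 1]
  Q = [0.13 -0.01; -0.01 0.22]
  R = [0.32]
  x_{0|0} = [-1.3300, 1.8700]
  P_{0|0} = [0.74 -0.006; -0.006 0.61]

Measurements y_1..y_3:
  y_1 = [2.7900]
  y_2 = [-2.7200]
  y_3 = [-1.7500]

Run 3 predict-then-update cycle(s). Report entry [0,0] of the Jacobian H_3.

H_jac[0,0] = -0.9691

step 1: x^-=[-0.6194, 1.8700]  P^-=[0.9535 0.2158; 0.2158 0.8300]  H_jac=[-0.3144 0.9493]  S=[1.0334]  K=[-0.0919; 0.6968]  nu=[0.8201]  x^+=[-0.6948, 2.4414]  P^+=[0.9448 0.2820; 0.2820 0.3283]
step 2: x^-=[0.2330, 2.4414]  P^-=[1.3365 0.3967; 0.3967 0.5483]  H_jac=[0.0950 0.9955]  S=[0.9504]  K=[0.5491; 0.6139]  nu=[-5.1725]  x^+=[-2.6073, -0.7341]  P^+=[1.0499 0.0763; 0.0763 0.1901]
step 3: x^-=[-2.8862, -0.7341]  P^-=[1.2654 0.1385; 0.1385 0.4101]  H_jac=[-0.9691 -0.2465]  S=[1.5996]  K=[-0.7880; -0.1471]  nu=[-4.7281]  x^+=[0.8395, -0.0385]  P^+=[0.2721 -0.0469; -0.0469 0.3754]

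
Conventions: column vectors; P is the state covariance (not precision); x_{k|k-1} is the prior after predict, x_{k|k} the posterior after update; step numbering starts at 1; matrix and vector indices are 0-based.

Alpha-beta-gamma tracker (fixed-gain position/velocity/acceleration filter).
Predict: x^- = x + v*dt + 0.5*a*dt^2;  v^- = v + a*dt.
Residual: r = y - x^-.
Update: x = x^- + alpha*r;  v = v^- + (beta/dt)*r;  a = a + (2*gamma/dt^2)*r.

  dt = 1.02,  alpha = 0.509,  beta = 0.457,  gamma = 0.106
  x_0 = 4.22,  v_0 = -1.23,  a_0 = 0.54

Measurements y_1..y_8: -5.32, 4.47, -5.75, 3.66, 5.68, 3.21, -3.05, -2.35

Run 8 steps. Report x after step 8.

step 1: x_pred=3.2463  r=-8.5663  x^+=-1.1139  v^+=-4.5172  a^+=-1.2055
step 2: x_pred=-6.3487  r=10.8187  x^+=-0.8420  v^+=-0.8997  a^+=0.9990
step 3: x_pred=-1.2400  r=-4.5100  x^+=-3.5356  v^+=-1.9014  a^+=0.0800
step 4: x_pred=-5.4335  r=9.0935  x^+=-0.8049  v^+=2.2544  a^+=1.9329
step 5: x_pred=2.5001  r=3.1799  x^+=4.1186  v^+=5.6507  a^+=2.5809
step 6: x_pred=11.2249  r=-8.0149  x^+=7.1453  v^+=4.6922  a^+=0.9477
step 7: x_pred=12.4243  r=-15.4743  x^+=4.5479  v^+=-1.2743  a^+=-2.2055
step 8: x_pred=2.1009  r=-4.4509  x^+=-0.1646  v^+=-5.5180  a^+=-3.1124

x_post = -0.1646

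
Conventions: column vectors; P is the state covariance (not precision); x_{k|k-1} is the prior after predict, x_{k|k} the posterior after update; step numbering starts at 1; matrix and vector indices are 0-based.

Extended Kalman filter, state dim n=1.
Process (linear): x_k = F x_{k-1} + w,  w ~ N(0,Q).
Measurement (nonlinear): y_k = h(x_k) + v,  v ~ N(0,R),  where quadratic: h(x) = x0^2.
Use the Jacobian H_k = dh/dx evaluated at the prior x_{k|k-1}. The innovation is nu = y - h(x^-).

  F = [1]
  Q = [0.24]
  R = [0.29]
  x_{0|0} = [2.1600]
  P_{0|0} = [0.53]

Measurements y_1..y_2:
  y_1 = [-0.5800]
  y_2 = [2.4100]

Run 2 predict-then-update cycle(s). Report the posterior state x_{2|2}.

step 1: x^-=[2.1600]  P^-=[0.7700]  H_jac=[4.3200]  S=[14.6600]  K=[0.2269]  nu=[-5.2456]  x^+=[0.9698]  P^+=[0.0152]
step 2: x^-=[0.9698]  P^-=[0.2552]  H_jac=[1.9395]  S=[1.2501]  K=[0.3960]  nu=[1.4696]  x^+=[1.5517]  P^+=[0.0592]

x_post = [1.5517]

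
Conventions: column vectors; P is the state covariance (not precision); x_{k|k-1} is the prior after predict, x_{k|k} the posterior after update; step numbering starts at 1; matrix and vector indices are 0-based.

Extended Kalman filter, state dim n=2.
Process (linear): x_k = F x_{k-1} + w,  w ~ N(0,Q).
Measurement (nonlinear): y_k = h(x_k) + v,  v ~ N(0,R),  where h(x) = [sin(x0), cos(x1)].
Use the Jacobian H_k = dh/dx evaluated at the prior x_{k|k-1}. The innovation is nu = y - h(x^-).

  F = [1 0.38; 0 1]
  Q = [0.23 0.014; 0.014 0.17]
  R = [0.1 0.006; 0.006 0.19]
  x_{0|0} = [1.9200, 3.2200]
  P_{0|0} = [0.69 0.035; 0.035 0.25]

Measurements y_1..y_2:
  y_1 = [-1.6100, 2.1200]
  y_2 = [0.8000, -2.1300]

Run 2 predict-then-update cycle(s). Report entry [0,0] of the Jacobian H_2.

H_jac[0,0] = 0.9973

step 1: x^-=[3.1436, 3.2200]  P^-=[0.9827 0.1440; 0.1440 0.4200]  H_jac=[-1.0000 0.0000; 0.0000 0.0783]  S=[1.0827 -0.0053; -0.0053 0.1926]  K=[-0.9075 0.0337; -0.1322 0.1672]  nu=[-1.6080, 3.1169]  x^+=[4.7078, 3.9537]  P^+=[0.0905 0.0122; 0.0122 0.3955]
step 2: x^-=[6.2102, 3.9537]  P^-=[0.3869 0.1765; 0.1765 0.5655]  H_jac=[0.9973 0.0000; 0.0000 0.7257]  S=[0.4849 0.1337; 0.1337 0.4878]  K=[0.7826 0.0480; 0.1417 0.8024]  nu=[0.8729, -1.4420]  x^+=[6.8242, 2.9203]  P^+=[0.0788 0.0190; 0.0190 0.2112]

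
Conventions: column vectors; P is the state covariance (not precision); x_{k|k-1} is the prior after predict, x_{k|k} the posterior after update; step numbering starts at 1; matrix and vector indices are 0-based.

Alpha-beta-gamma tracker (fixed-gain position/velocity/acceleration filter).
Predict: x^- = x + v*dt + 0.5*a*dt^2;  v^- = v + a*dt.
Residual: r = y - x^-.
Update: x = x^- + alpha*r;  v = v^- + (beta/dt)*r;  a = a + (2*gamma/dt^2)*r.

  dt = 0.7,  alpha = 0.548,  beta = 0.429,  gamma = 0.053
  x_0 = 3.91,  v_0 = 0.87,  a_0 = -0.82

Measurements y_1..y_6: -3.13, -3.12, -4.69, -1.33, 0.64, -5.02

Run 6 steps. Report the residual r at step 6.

resid = -5.2658

step 1: x_pred=4.3181  r=-7.4481  x^+=0.2365  v^+=-4.2686  a^+=-2.4312
step 2: x_pred=-3.3471  r=0.2271  x^+=-3.2227  v^+=-5.8313  a^+=-2.3821
step 3: x_pred=-7.8882  r=3.1982  x^+=-6.1356  v^+=-5.5387  a^+=-1.6902
step 4: x_pred=-10.4268  r=9.0968  x^+=-5.4417  v^+=-1.1468  a^+=0.2776
step 5: x_pred=-6.1765  r=6.8165  x^+=-2.4411  v^+=3.2250  a^+=1.7522
step 6: x_pred=0.2458  r=-5.2658  x^+=-2.6399  v^+=1.2244  a^+=0.6131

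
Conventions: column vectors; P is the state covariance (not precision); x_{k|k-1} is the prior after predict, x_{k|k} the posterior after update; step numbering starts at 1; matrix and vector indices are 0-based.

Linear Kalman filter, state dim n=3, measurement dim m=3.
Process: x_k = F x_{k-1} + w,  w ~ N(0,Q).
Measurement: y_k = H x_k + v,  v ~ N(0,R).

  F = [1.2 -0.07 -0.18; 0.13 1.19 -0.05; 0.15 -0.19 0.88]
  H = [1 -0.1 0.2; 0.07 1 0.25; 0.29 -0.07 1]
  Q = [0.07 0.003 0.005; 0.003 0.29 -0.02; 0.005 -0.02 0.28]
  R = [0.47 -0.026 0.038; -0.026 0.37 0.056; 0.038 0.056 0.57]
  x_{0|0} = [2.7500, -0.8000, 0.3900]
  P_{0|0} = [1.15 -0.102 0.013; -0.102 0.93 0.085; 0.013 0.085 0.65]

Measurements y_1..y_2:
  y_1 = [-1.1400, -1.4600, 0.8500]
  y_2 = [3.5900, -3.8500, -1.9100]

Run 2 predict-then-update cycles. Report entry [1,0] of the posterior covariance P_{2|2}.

P_post[1,0] = 0.0155

step 1: x^-=[3.2858, -0.6140, 0.9077]  P^-=[1.7653 -0.0529 0.1568; -0.0529 1.5862 -0.1609; 0.1568 -0.1609 0.8236]  S=[2.3638 -0.0592 0.9152; -0.0592 1.9339 0.0358; 0.9152 0.0358 1.6655]  K=[0.7732 0.0809 -0.0229; -0.0122 0.8005 -0.1830; -0.0779 0.0160 0.5710]  nu=[-4.6687, -1.3029, -1.0536]  x^+=[-0.4053, -1.4072, 0.6489]  P^+=[0.3786 0.0042 -0.0886; 0.0042 0.2961 -0.0405; -0.0886 -0.0405 0.3463]
step 2: x^-=[-0.5046, -1.7597, 0.7776]  P^-=[0.6644 0.0624 -0.0689; 0.0624 0.7238 -0.1464; -0.0689 -0.1464 0.5573]  S=[1.1297 -0.0059 0.2848; -0.0059 1.0650 0.0223; 0.2848 0.0223 1.1647]  K=[0.5813 0.0901 -0.0413; 0.0112 0.6529 -0.1689; -0.0726 -0.0218 0.4883]  nu=[3.7631, -2.2494, -2.6644]  x^+=[1.5901, -2.7363, -0.7475]  P^+=[0.2865 0.0155 -0.0784; 0.0155 0.2425 -0.0468; -0.0784 -0.0468 0.2938]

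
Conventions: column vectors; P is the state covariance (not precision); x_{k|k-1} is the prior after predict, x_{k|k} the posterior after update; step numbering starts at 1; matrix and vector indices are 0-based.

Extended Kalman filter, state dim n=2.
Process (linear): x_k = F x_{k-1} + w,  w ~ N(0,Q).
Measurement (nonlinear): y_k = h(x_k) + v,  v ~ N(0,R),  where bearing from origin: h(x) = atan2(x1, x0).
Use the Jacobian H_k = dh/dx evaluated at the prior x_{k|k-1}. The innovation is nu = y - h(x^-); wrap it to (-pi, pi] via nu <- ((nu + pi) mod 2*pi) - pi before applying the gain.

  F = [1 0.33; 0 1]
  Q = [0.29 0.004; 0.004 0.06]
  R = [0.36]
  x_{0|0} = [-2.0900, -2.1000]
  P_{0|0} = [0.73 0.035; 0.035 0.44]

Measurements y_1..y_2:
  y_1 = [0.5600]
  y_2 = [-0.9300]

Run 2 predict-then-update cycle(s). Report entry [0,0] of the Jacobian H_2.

step 1: x^-=[-2.7830, -2.1000]  P^-=[1.0910 0.1842; 0.1842 0.5000]  H_jac=[0.1728 -0.2290]  S=[0.4042]  K=[0.3620; -0.2045]  nu=[3.0552]  x^+=[-1.6771, -2.7247]  P^+=[1.0381 0.2141; 0.2141 0.4831]
step 2: x^-=[-2.5762, -2.7247]  P^-=[1.5220 0.3775; 0.3775 0.5431]  H_jac=[0.1938 -0.1832]  S=[0.4086]  K=[0.5525; -0.0645]  nu=[1.3982]  x^+=[-1.8037, -2.8149]  P^+=[1.3972 0.3921; 0.3921 0.5414]

H_jac[0,0] = 0.1938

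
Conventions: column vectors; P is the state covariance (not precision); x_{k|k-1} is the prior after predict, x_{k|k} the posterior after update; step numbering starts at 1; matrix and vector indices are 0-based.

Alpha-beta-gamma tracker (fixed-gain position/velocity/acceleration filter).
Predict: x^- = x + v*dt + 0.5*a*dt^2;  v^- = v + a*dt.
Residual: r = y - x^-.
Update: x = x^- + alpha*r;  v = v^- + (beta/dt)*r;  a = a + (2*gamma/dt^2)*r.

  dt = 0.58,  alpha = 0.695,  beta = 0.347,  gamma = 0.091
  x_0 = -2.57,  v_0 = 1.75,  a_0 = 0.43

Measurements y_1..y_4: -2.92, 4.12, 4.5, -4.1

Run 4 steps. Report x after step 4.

x_post = -0.2668

step 1: x_pred=-1.4827  r=-1.4373  x^+=-2.4816  v^+=1.1395  a^+=-0.3476
step 2: x_pred=-1.8792  r=5.9992  x^+=2.2902  v^+=4.5270  a^+=2.8981
step 3: x_pred=5.4034  r=-0.9034  x^+=4.7755  v^+=5.6674  a^+=2.4093
step 4: x_pred=8.4679  r=-12.5679  x^+=-0.2668  v^+=-0.4542  a^+=-4.3902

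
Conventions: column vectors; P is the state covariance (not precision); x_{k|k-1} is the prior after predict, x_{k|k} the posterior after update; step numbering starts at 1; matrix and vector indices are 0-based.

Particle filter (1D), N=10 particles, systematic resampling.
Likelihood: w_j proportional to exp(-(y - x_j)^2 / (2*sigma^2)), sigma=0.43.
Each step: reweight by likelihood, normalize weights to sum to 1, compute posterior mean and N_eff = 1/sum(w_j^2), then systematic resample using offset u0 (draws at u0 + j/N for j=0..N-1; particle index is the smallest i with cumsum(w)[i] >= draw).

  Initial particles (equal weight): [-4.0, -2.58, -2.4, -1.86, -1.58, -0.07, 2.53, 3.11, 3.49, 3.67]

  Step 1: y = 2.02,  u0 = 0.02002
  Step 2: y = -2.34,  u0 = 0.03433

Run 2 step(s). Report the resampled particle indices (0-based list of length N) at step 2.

resampled_idx = [0, 1, 2, 3, 3, 4, 5, 6, 7, 8]

step 1: w=[0.0000, 0.0000, 0.0000, 0.0000, 0.0000, 0.0000, 0.9187, 0.0747, 0.0054, 0.0012]  mean=2.5798  Neff=1.1769  idx=[6, 6, 6, 6, 6, 6, 6, 6, 6, 7]
step 2: w=[0.1111, 0.1111, 0.1111, 0.1111, 0.1111, 0.1111, 0.1111, 0.1111, 0.1111, 0.0000]  mean=2.5300  Neff=9.0000  idx=[0, 1, 2, 3, 3, 4, 5, 6, 7, 8]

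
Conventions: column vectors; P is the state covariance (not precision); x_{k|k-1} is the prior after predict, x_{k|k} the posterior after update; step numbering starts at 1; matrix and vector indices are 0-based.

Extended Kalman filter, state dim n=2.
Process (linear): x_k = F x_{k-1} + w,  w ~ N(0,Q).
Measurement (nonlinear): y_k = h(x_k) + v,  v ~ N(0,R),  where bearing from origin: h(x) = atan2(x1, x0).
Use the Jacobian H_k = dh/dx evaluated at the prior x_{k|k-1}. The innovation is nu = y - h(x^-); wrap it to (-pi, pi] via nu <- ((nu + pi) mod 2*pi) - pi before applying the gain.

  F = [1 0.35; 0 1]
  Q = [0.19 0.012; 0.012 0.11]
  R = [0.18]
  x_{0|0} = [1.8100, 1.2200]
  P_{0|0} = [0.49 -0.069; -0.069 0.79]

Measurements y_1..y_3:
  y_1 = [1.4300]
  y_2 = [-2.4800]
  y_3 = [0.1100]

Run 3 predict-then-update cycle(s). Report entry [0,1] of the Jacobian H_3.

step 1: x^-=[2.2370, 1.2200]  P^-=[0.7285 0.2195; 0.2195 0.9000]  H_jac=[-0.1879 0.3445]  S=[0.2841]  K=[-0.2156; 0.9462]  nu=[0.9307]  x^+=[2.0363, 2.1006]  P^+=[0.7153 0.2775; 0.2775 0.6456]
step 2: x^-=[2.7716, 2.1006]  P^-=[1.1786 0.5154; 0.5154 0.7556]  H_jac=[-0.1737 0.2292]  S=[0.2142]  K=[-0.4042; 0.3905]  nu=[-3.1285]  x^+=[4.0362, 0.8791]  P^+=[1.1436 0.5492; 0.5492 0.7230]
step 3: x^-=[4.3439, 0.8791]  P^-=[1.8066 0.8143; 0.8143 0.8330]  H_jac=[-0.0448 0.2212]  S=[0.2082]  K=[0.4765; 0.7096]  nu=[-0.0897]  x^+=[4.3011, 0.8154]  P^+=[1.7593 0.7439; 0.7439 0.7281]

H_jac[0,1] = 0.2212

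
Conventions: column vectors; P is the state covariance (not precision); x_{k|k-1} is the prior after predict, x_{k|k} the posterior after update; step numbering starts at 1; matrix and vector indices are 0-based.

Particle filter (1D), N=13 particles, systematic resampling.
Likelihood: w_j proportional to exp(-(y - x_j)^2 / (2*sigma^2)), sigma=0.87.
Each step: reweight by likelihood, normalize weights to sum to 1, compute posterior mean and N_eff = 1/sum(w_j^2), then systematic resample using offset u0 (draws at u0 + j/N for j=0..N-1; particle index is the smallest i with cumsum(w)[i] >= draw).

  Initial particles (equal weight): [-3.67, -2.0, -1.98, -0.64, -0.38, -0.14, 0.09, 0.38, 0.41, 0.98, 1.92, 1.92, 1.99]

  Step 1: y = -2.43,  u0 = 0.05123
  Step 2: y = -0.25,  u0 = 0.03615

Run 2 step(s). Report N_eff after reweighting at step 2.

step 1: w=[0.1533, 0.3747, 0.3704, 0.0510, 0.0264, 0.0133, 0.0064, 0.0023, 0.0021, 0.0002, 0.0000, 0.0000, 0.0000]  mean=-2.0876  Neff=3.2825  idx=[0, 0, 1, 1, 1, 1, 1, 2, 2, 2, 2, 2, 4]
step 2: w=[0.0002, 0.0002, 0.0564, 0.0564, 0.0564, 0.0564, 0.0564, 0.0591, 0.0591, 0.0591, 0.0591, 0.0591, 0.4220]  mean=-1.3111  Neff=4.7290  idx=[2, 3, 5, 6, 8, 9, 10, 11, 12, 12, 12, 12, 12]

N_eff = 4.7290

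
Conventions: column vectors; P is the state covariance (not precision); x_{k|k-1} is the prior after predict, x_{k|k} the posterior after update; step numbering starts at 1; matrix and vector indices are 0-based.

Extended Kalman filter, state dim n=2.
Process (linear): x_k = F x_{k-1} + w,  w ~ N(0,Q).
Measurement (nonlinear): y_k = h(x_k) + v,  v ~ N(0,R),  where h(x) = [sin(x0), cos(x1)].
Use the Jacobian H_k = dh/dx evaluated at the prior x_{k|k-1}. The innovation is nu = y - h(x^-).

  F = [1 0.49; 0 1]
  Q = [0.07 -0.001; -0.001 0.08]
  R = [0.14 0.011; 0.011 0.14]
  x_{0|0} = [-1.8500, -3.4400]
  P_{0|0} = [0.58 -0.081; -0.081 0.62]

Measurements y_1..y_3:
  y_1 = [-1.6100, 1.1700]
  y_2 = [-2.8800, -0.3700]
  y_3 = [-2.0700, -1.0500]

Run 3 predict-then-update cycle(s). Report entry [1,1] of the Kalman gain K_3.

K[1,1] = -0.5817

step 1: x^-=[-3.5356, -3.4400]  P^-=[0.7195 0.2218; 0.2218 0.7000]  H_jac=[-0.9234 0.0000; 0.0000 -0.2940]  S=[0.7534 0.0712; 0.0712 0.2005]  K=[-0.8806 -0.0125; -0.1809 -0.9622]  nu=[-1.9939, 2.1258]  x^+=[-1.8064, -5.1247]  P^+=[0.1337 0.0389; 0.0389 0.4649]
step 2: x^-=[-4.3175, -5.1247]  P^-=[0.3534 0.2657; 0.2657 0.5449]  H_jac=[-0.3847 0.0000; 0.0000 -0.9162]  S=[0.1923 0.1047; 0.1047 0.5974]  K=[-0.5364 -0.3135; -0.0849 -0.8208]  nu=[-3.8030, -0.7707]  x^+=[-2.0359, -4.1693]  P^+=[0.2041 0.0543; 0.0543 0.1264]
step 3: x^-=[-4.0789, -4.1693]  P^-=[0.3578 0.1153; 0.1153 0.2064]  H_jac=[-0.5920 0.0000; 0.0000 -0.8561]  S=[0.2654 0.0694; 0.0694 0.2913]  K=[-0.7566 -0.1585; -0.1050 -0.5817]  nu=[-2.8760, -0.5333]  x^+=[-1.8184, -3.5572]  P^+=[0.1819 0.0356; 0.0356 0.0965]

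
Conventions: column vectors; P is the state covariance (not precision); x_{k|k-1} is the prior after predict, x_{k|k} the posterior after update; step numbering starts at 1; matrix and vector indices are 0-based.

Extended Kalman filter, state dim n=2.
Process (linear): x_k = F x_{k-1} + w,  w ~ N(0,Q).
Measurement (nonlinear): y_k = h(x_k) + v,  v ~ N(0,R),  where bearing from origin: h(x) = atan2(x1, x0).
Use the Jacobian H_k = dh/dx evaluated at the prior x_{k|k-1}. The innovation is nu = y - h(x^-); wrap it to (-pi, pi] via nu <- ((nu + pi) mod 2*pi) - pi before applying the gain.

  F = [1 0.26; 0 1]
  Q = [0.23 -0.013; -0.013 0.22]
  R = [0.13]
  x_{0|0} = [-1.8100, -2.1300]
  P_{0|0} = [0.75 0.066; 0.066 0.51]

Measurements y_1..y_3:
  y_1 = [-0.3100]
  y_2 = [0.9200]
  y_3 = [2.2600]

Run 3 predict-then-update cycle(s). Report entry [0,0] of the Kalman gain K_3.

step 1: x^-=[-2.3638, -2.1300]  P^-=[1.0488 0.1856; 0.1856 0.7300]  H_jac=[0.2104 -0.2335]  S=[0.1980]  K=[0.8956; -0.6637]  nu=[2.0982]  x^+=[-0.4846, -3.5225]  P^+=[0.8900 0.3033; 0.3033 0.6428]
step 2: x^-=[-1.4005, -3.5225]  P^-=[1.3211 0.4574; 0.4574 0.8628]  H_jac=[0.2451 -0.0975]  S=[0.1957]  K=[1.4269; 0.1432]  nu=[2.8692]  x^+=[2.6936, -3.1115]  P^+=[0.9226 0.4174; 0.4174 0.8588]
step 3: x^-=[1.8846, -3.1115]  P^-=[1.4277 0.6277; 0.6277 1.0788]  H_jac=[0.2351 0.1424]  S=[0.2729]  K=[1.5580; 1.1040]  nu=[-2.9970]  x^+=[-2.7846, -6.4201]  P^+=[0.7654 0.1584; 0.1584 0.7462]

K[0,0] = 1.5580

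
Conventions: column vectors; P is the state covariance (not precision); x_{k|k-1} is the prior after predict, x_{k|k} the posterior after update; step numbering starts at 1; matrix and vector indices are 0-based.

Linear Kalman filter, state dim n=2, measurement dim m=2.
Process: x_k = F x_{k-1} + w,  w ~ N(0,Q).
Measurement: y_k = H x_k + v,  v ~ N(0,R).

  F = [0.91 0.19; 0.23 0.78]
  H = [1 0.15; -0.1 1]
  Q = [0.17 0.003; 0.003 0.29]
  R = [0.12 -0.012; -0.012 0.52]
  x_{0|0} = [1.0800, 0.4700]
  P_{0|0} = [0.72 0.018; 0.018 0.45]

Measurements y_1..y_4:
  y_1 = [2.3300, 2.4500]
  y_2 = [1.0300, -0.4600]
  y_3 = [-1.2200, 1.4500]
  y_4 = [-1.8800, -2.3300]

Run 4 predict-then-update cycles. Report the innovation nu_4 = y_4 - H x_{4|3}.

step 1: x^-=[1.0721, 0.6150]  P^-=[0.7887 0.2339; 0.2339 0.6083]  S=[0.9926 0.2308; 0.2308 1.0894]  K=[0.8382 -0.0352; 0.2133 0.4917]  nu=[1.1657, 1.9422]  x^+=[1.9807, 1.8187]  P^+=[0.1037 -0.0180; -0.0180 0.2513]
step 2: x^-=[2.1479, 1.8741]  P^-=[0.2587 0.0484; 0.0484 0.4419]  S=[0.4032 0.0761; 0.0761 0.9548]  K=[0.6653 -0.0294; 0.2011 0.4417]  nu=[-1.3991, -2.1193]  x^+=[1.2796, 0.6566]  P^+=[0.0824 -0.0150; -0.0150 0.2258]
step 3: x^-=[1.2892, 0.8064]  P^-=[0.2412 0.0424; 0.0424 0.4263]  S=[0.3835 0.0696; 0.0696 0.9403]  K=[0.6507 -0.0287; 0.1985 0.4342]  nu=[-2.6301, 0.7725]  x^+=[-0.4446, 0.6198]  P^+=[0.0806 -0.0147; -0.0147 0.2219]
step 4: x^-=[-0.2868, 0.3812]  P^-=[0.2397 0.0417; 0.0417 0.4240]  S=[0.3818 0.0687; 0.0687 0.9381]  K=[0.6494 -0.0287; 0.1979 0.4331]  nu=[-1.6504, -2.7399]  x^+=[-1.2801, -1.1320]  P^+=[0.0805 -0.0147; -0.0147 0.2214]

innov = [-1.6504, -2.7399]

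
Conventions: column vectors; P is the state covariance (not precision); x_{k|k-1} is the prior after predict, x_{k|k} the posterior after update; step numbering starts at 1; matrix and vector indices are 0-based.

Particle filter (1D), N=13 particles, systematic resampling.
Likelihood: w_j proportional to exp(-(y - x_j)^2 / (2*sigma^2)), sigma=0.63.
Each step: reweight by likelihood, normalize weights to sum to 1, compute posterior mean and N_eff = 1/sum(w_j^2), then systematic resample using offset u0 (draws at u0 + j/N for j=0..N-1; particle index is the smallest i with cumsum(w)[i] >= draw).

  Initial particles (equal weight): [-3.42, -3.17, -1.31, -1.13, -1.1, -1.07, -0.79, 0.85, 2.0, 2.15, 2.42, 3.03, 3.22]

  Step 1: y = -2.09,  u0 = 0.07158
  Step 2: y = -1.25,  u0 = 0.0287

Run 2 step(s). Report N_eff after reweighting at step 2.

N_eff = 10.9931

step 1: w=[0.0600, 0.1282, 0.2588, 0.1745, 0.1621, 0.1502, 0.0663, 0.0000, 0.0000, 0.0000, 0.0000, 0.0000, 0.0000]  mean=-1.5390  Neff=5.8590  idx=[1, 1, 2, 2, 2, 3, 3, 3, 4, 4, 5, 5, 6]
step 2: w=[0.0009, 0.0009, 0.0941, 0.0941, 0.0941, 0.0928, 0.0928, 0.0928, 0.0919, 0.0919, 0.0907, 0.0907, 0.0724]  mean=-1.1435  Neff=10.9931  idx=[2, 3, 3, 4, 5, 6, 7, 8, 8, 9, 10, 11, 12]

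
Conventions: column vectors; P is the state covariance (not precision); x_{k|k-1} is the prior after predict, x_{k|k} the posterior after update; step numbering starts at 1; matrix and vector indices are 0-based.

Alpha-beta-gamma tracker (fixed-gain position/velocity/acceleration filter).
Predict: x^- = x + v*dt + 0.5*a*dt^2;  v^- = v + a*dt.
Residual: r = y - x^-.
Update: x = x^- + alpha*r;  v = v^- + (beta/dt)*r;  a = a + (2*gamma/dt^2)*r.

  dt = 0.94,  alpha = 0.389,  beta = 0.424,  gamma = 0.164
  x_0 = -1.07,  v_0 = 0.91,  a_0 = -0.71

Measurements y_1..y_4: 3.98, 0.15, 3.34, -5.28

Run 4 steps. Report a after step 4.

a_post = -4.0520

step 1: x_pred=-0.5283  r=4.5083  x^+=1.2254  v^+=2.2761  a^+=0.9635
step 2: x_pred=3.7907  r=-3.6407  x^+=2.3745  v^+=1.5396  a^+=-0.3879
step 3: x_pred=3.6503  r=-0.3103  x^+=3.5296  v^+=1.0350  a^+=-0.5031
step 4: x_pred=4.2802  r=-9.5602  x^+=0.5613  v^+=-3.7502  a^+=-4.0520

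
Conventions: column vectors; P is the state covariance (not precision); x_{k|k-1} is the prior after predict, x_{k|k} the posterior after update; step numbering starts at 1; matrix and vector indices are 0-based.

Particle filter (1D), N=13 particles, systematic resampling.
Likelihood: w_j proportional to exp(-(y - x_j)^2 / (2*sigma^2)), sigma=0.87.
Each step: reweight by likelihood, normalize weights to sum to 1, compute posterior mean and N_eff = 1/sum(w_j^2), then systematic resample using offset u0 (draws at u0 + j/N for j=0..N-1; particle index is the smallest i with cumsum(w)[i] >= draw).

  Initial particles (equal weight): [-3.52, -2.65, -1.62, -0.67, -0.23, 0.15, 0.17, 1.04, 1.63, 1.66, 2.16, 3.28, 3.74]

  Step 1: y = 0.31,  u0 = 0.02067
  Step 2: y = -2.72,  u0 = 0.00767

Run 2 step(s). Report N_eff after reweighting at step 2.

step 1: w=[0.0000, 0.0006, 0.0176, 0.1095, 0.1704, 0.2031, 0.2039, 0.1453, 0.0653, 0.0620, 0.0215, 0.0006, 0.0001]  mean=0.3316  Neff=6.5003  idx=[3, 3, 4, 4, 5, 5, 5, 6, 6, 7, 7, 8, 9]
step 2: w=[0.3478, 0.3478, 0.0929, 0.0929, 0.0242, 0.0242, 0.0242, 0.0224, 0.0224, 0.0005, 0.0005, 0.0000, 0.0000]  mean=-0.4892  Neff=3.8171  idx=[0, 0, 0, 0, 0, 1, 1, 1, 1, 2, 2, 3, 6]

N_eff = 3.8171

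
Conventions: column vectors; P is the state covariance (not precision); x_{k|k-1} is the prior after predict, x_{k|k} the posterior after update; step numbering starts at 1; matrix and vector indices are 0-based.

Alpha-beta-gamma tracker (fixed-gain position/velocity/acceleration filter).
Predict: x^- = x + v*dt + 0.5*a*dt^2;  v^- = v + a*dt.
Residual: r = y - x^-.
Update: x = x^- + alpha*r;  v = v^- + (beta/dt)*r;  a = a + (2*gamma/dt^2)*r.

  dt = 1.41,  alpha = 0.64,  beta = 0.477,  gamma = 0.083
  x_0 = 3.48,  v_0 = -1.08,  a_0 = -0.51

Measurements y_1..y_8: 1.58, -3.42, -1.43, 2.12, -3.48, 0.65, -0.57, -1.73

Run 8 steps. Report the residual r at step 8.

step 1: x_pred=1.4502  r=0.1298  x^+=1.5333  v^+=-1.7552  a^+=-0.4992
step 2: x_pred=-1.4377  r=-1.9823  x^+=-2.7064  v^+=-3.1296  a^+=-0.6647
step 3: x_pred=-7.7799  r=6.3499  x^+=-3.7160  v^+=-1.9187  a^+=-0.1345
step 4: x_pred=-6.5550  r=8.6750  x^+=-1.0030  v^+=0.8264  a^+=0.5898
step 5: x_pred=0.7486  r=-4.2286  x^+=-1.9577  v^+=0.2276  a^+=0.2368
step 6: x_pred=-1.4014  r=2.0514  x^+=-0.0885  v^+=1.2554  a^+=0.4081
step 7: x_pred=2.0873  r=-2.6573  x^+=0.3866  v^+=0.9318  a^+=0.1862
step 8: x_pred=1.8856  r=-3.6156  x^+=-0.4284  v^+=-0.0288  a^+=-0.1157

resid = -3.6156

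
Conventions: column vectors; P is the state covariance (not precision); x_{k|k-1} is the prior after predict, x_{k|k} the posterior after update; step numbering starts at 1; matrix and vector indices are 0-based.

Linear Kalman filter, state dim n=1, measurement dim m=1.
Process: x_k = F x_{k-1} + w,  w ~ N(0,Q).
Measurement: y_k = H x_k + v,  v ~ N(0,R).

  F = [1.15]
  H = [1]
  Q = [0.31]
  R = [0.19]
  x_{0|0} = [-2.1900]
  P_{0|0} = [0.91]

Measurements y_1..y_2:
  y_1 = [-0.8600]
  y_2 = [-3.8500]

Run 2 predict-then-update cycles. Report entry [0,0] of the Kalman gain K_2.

step 1: x^-=[-2.5185]  P^-=[1.5135]  S=[1.7035]  K=[0.8885]  nu=[1.6585]  x^+=[-1.0450]  P^+=[0.1688]
step 2: x^-=[-1.2017]  P^-=[0.5332]  S=[0.7232]  K=[0.7373]  nu=[-2.6483]  x^+=[-3.1543]  P^+=[0.1401]

K[0,0] = 0.7373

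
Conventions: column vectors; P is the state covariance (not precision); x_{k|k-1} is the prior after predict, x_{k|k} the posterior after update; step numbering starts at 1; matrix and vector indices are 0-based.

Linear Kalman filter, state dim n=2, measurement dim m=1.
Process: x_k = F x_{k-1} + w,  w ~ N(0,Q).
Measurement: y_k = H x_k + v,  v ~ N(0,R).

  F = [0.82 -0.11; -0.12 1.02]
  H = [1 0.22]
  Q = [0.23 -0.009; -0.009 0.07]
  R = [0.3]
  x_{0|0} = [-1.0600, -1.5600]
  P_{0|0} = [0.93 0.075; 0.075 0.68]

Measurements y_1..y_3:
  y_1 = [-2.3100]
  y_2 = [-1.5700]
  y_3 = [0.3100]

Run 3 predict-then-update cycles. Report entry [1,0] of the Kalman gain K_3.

K[1,0] = -0.1338

step 1: x^-=[-0.6976, -1.4640]  P^-=[0.8500 -0.1131; -0.1131 0.7725]  S=[1.1377]  K=[0.7253; 0.0500]  nu=[-1.2903]  x^+=[-1.6335, -1.5285]  P^+=[0.2515 -0.1543; -0.1543 0.7697]
step 2: x^-=[-1.1713, -1.3630]  P^-=[0.4363 -0.2512; -0.2512 0.9122]  S=[0.6699]  K=[0.5688; -0.0755]  nu=[-0.0988]  x^+=[-1.2275, -1.3556]  P^+=[0.2196 -0.2225; -0.2225 0.9083]
step 3: x^-=[-0.8575, -1.2354]  P^-=[0.4288 -0.3215; -0.3215 1.0727]  S=[0.6392]  K=[0.5601; -0.1338]  nu=[1.4392]  x^+=[-0.0513, -1.4280]  P^+=[0.2282 -0.2736; -0.2736 1.0612]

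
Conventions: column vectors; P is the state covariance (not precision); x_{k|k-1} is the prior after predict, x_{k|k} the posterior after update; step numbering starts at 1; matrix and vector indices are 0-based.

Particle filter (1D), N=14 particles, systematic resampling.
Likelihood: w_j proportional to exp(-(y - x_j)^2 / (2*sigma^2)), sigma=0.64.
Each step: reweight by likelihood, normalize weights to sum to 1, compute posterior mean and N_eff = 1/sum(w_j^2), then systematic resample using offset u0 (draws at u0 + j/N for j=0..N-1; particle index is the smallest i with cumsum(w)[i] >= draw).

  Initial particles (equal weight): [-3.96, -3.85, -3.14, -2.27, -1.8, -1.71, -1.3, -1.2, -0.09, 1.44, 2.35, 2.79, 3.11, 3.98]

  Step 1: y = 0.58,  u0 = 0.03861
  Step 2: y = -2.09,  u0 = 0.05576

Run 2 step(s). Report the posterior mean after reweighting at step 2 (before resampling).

step 1: w=[0.0000, 0.0000, 0.0000, 0.0000, 0.0010, 0.0016, 0.0128, 0.0200, 0.5530, 0.3878, 0.0209, 0.0025, 0.0004, 0.0000]  mean=0.5207  Neff=2.1868  idx=[8, 8, 8, 8, 8, 8, 8, 8, 9, 9, 9, 9, 9, 9]
step 2: w=[0.1250, 0.1250, 0.1250, 0.1250, 0.1250, 0.1250, 0.1250, 0.1250, 0.0000, 0.0000, 0.0000, 0.0000, 0.0000, 0.0000]  mean=-0.0900  Neff=8.0004  idx=[0, 1, 1, 2, 2, 3, 3, 4, 5, 5, 6, 6, 7, 7]

post_mean = -0.0900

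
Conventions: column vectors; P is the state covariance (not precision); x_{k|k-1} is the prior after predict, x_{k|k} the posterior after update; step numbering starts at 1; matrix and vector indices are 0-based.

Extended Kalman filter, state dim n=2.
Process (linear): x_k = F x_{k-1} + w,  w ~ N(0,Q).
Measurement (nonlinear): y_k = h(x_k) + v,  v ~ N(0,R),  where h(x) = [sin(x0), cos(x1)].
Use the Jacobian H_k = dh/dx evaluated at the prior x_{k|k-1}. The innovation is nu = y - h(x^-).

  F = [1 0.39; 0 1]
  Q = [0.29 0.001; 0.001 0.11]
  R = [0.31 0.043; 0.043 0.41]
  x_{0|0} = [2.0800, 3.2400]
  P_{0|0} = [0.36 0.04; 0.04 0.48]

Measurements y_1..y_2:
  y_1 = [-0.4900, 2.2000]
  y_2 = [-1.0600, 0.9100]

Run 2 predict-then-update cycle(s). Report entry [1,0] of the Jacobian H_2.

step 1: x^-=[3.3436, 3.2400]  P^-=[0.7542 0.2282; 0.2282 0.5900]  H_jac=[-0.9797 0.0000; 0.0000 0.0982]  S=[1.0338 0.0210; 0.0210 0.4157]  K=[-0.7165 0.0902; -0.2193 0.1505]  nu=[-0.2894, 3.1952]  x^+=[3.8391, 3.7845]  P^+=[0.2228 0.0628; 0.0628 0.5322]
step 2: x^-=[5.3151, 3.7845]  P^-=[0.6427 0.2714; 0.2714 0.6422]  H_jac=[0.5668 0.0000; 0.0000 0.5995]  S=[0.5165 0.1352; 0.1352 0.6408]  K=[0.6762 0.1112; 0.1487 0.5694]  nu=[-0.2362, 1.7104]  x^+=[5.3455, 4.7233]  P^+=[0.3783 0.1245; 0.1245 0.4001]

H_jac[1,0] = 0.0000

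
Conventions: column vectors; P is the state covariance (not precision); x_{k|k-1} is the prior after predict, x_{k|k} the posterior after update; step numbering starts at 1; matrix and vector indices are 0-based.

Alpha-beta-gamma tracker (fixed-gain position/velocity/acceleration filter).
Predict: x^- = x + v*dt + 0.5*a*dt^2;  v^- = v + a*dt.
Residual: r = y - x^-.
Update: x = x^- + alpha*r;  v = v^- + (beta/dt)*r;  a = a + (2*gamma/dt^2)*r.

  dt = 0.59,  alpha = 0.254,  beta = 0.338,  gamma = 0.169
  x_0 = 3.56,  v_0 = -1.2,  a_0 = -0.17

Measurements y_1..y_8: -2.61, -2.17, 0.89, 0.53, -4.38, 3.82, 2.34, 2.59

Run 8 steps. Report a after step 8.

step 1: x_pred=2.8224  r=-5.4324  x^+=1.4426  v^+=-4.4124  a^+=-5.4448
step 2: x_pred=-2.1084  r=-0.0616  x^+=-2.1241  v^+=-7.6601  a^+=-5.5046
step 3: x_pred=-7.6016  r=8.4916  x^+=-5.4447  v^+=-6.0432  a^+=2.7406
step 4: x_pred=-8.5332  r=9.0632  x^+=-6.2311  v^+=0.7660  a^+=11.5409
step 5: x_pred=-3.7705  r=-0.6095  x^+=-3.9253  v^+=7.2259  a^+=10.9491
step 6: x_pred=2.2436  r=1.5764  x^+=2.6440  v^+=14.5890  a^+=12.4797
step 7: x_pred=13.4236  r=-11.0836  x^+=10.6084  v^+=15.6024  a^+=1.7177
step 8: x_pred=20.1127  r=-17.5227  x^+=15.6620  v^+=6.5774  a^+=-15.2967

a_post = -15.2967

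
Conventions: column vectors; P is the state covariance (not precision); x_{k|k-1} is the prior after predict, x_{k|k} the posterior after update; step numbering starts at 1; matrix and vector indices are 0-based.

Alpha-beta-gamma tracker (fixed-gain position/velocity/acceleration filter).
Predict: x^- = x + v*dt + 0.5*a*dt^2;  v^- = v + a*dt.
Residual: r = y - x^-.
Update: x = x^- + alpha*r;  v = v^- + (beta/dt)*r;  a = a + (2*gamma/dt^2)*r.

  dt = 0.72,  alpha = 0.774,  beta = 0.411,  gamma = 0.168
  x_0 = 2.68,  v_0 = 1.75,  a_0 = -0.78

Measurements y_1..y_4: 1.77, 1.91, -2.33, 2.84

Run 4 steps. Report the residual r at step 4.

step 1: x_pred=3.7378  r=-1.9678  x^+=2.2147  v^+=0.0651  a^+=-2.0554
step 2: x_pred=1.7288  r=0.1812  x^+=1.8691  v^+=-1.3114  a^+=-1.9380
step 3: x_pred=0.4225  r=-2.7525  x^+=-1.7079  v^+=-4.2780  a^+=-3.7221
step 4: x_pred=-5.7528  r=8.5928  x^+=0.8980  v^+=-2.0528  a^+=1.8474

resid = 8.5928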